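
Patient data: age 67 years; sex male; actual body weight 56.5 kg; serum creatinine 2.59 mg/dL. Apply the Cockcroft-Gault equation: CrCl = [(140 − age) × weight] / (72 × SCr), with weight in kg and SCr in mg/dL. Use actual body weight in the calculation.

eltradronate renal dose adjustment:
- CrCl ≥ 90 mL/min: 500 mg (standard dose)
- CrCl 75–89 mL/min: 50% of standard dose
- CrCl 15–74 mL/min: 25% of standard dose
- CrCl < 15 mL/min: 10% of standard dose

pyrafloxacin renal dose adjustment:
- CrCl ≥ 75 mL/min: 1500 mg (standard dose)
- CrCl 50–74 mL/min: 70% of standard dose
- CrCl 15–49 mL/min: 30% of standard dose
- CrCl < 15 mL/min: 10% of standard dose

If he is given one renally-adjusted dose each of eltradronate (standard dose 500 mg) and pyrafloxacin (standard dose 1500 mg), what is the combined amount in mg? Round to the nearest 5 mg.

CrCl = (140 − 67) × 56.5 / (72 × 2.59) = 4124.5 / 186.48 ≈ 22.1 mL/min
CrCl ≈ 22 mL/min.
eltradronate: 15–74 mL/min → 25% of 500 mg = 125 mg.
pyrafloxacin: 15–49 mL/min → 30% of 1500 mg = 450 mg.
Total = 125 + 450 = 575 mg.

575 mg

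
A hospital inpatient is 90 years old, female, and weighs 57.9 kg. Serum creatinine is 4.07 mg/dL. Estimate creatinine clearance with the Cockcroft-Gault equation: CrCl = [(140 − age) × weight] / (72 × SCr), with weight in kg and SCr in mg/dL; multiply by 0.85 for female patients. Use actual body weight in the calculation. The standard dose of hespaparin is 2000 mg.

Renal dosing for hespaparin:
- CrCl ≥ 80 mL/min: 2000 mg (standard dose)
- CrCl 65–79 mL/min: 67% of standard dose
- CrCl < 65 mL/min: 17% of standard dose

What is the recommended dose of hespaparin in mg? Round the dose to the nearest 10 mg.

340 mg

CrCl = (140 − 90) × 57.9 / (72 × 4.07) × 0.85 = 2895.0 / 293.04 × 0.85 ≈ 8.4 mL/min
CrCl ≈ 8 mL/min → bracket < 65 mL/min.
17% of 2000 mg = 340 mg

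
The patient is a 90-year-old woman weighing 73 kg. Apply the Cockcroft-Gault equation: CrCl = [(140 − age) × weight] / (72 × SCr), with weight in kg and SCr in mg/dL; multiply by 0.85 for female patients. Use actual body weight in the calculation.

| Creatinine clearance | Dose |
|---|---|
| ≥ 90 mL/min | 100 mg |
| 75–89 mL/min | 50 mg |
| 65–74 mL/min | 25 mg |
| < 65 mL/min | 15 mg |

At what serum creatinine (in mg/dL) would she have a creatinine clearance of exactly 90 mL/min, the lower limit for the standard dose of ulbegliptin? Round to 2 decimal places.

0.48 mg/dL

Standard dose requires CrCl ≥ 90 mL/min.
Set (140 − 90) × 73 × 0.85 / (72 × SCr) = 90
SCr = (140 − 90) × 73 × 0.85 / (72 × 90) = 0.479 mg/dL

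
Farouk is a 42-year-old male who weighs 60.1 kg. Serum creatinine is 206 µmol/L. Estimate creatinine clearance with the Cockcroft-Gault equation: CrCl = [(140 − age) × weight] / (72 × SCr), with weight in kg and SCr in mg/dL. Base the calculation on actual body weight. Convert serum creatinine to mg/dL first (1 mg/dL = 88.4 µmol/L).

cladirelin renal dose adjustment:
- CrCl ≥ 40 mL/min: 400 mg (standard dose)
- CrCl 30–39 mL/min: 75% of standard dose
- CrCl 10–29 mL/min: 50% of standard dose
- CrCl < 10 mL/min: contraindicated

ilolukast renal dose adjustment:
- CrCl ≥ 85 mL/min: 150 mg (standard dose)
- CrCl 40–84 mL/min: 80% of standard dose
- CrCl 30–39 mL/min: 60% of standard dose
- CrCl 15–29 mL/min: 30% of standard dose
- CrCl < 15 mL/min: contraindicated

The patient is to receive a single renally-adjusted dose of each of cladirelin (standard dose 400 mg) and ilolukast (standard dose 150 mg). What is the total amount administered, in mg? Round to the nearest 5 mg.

390 mg

SCr = 206 / 88.4 = 2.33 mg/dL
CrCl = (140 − 42) × 60.1 / (72 × 2.33) = 5889.8 / 167.76 ≈ 35.1 mL/min
CrCl ≈ 35 mL/min.
cladirelin: 30–39 mL/min → 75% of 400 mg = 300 mg.
ilolukast: 30–39 mL/min → 60% of 150 mg = 90 mg.
Total = 300 + 90 = 390 mg.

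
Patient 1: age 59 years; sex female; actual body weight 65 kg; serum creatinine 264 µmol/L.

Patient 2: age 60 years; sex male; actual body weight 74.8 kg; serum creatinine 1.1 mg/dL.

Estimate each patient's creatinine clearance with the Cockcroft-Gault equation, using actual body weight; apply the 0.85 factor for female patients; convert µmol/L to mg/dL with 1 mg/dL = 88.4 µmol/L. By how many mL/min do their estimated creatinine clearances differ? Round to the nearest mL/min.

55 mL/min

Patient 1: SCr = 264 / 88.4 = 2.986 mg/dL
Patient 1: CrCl = (140 − 59) × 65 / (72 × 2.986) × 0.85 = 5265.0 / 214.99 × 0.85 ≈ 20.8 mL/min
Patient 2: CrCl = (140 − 60) × 74.8 / (72 × 1.1) = 5984.0 / 79.20 ≈ 75.6 mL/min
|20.8 − 75.6| = 54.8 mL/min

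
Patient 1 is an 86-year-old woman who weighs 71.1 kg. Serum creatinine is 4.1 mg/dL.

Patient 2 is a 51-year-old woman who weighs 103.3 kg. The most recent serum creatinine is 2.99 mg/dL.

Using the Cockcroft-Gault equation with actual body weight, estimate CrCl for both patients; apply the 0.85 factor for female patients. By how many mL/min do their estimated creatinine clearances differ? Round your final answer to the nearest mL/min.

Patient 1: CrCl = (140 − 86) × 71.1 / (72 × 4.1) × 0.85 = 3839.4 / 295.20 × 0.85 ≈ 11.1 mL/min
Patient 2: CrCl = (140 − 51) × 103.3 / (72 × 2.99) × 0.85 = 9193.7 / 215.28 × 0.85 ≈ 36.3 mL/min
|11.1 − 36.3| = 25.2 mL/min

25 mL/min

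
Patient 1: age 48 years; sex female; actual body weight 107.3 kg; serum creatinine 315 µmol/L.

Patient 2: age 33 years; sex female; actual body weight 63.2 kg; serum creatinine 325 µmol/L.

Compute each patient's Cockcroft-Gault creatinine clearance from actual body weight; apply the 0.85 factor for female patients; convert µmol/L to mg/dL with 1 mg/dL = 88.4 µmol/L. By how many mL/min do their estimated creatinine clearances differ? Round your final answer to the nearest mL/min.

Patient 1: SCr = 315 / 88.4 = 3.563 mg/dL
Patient 1: CrCl = (140 − 48) × 107.3 / (72 × 3.563) × 0.85 = 9871.6 / 256.54 × 0.85 ≈ 32.7 mL/min
Patient 2: SCr = 325 / 88.4 = 3.676 mg/dL
Patient 2: CrCl = (140 − 33) × 63.2 / (72 × 3.676) × 0.85 = 6762.4 / 264.67 × 0.85 ≈ 21.7 mL/min
|32.7 − 21.7| = 11.0 mL/min

11 mL/min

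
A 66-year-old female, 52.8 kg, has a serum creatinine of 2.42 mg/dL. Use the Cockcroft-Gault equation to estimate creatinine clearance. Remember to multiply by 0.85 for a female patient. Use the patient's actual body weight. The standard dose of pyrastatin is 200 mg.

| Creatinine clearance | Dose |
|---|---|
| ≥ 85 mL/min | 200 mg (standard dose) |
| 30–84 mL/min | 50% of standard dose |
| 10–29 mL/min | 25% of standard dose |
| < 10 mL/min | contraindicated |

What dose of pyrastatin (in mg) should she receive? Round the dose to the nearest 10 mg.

50 mg

CrCl = (140 − 66) × 52.8 / (72 × 2.42) × 0.85 = 3907.2 / 174.24 × 0.85 ≈ 19.1 mL/min
CrCl ≈ 19 mL/min → bracket 10–29 mL/min.
25% of 200 mg = 50 mg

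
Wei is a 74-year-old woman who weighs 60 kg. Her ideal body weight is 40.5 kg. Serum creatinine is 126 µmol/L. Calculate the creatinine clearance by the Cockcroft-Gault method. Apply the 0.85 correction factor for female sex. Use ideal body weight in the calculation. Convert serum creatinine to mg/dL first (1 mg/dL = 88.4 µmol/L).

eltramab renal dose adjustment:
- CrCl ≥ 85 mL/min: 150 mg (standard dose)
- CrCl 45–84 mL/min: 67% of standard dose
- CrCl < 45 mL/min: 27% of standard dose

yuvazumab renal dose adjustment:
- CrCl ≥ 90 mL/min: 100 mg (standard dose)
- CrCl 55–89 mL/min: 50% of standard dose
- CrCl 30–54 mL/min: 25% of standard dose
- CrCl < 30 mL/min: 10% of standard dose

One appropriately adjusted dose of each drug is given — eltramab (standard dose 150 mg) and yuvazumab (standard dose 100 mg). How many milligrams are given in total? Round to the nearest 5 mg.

50 mg

SCr = 126 / 88.4 = 1.425 mg/dL
CrCl = (140 − 74) × 40.5 / (72 × 1.425) × 0.85 = 2673.0 / 102.60 × 0.85 ≈ 22.1 mL/min
CrCl ≈ 22 mL/min.
eltramab: < 45 mL/min → 27% of 150 mg = 40.5 mg.
yuvazumab: < 30 mL/min → 10% of 100 mg = 10 mg.
Total = 40.5 + 10 = 50.5 mg.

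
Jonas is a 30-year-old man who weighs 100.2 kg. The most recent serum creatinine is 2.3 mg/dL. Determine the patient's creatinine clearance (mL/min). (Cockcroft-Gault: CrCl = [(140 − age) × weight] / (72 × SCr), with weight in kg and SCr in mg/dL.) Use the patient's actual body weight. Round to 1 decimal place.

66.6 mL/min

CrCl = (140 − 30) × 100.2 / (72 × 2.3) = 11022.0 / 165.60 ≈ 66.6 mL/min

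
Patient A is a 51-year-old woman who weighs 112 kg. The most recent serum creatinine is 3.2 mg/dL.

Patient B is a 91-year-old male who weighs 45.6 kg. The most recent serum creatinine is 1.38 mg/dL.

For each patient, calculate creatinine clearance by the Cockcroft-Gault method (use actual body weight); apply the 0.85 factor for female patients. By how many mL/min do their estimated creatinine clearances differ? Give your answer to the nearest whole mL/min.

Patient A: CrCl = (140 − 51) × 112 / (72 × 3.2) × 0.85 = 9968.0 / 230.40 × 0.85 ≈ 36.8 mL/min
Patient B: CrCl = (140 − 91) × 45.6 / (72 × 1.38) = 2234.4 / 99.36 ≈ 22.5 mL/min
|36.8 − 22.5| = 14.3 mL/min

14 mL/min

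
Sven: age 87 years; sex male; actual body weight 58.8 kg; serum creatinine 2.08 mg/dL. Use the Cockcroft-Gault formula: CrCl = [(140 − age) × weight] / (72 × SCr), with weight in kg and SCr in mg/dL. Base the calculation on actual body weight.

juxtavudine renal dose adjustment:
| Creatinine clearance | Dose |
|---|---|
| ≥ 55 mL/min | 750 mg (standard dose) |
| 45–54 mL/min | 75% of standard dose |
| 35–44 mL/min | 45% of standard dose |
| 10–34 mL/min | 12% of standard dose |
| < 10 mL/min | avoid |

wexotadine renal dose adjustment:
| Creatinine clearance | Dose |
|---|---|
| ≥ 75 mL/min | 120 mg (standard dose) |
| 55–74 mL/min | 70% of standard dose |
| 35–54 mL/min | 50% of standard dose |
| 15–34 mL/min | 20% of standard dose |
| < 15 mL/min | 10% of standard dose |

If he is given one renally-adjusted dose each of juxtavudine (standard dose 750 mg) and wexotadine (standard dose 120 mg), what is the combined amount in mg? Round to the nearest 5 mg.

115 mg

CrCl = (140 − 87) × 58.8 / (72 × 2.08) = 3116.4 / 149.76 ≈ 20.8 mL/min
CrCl ≈ 21 mL/min.
juxtavudine: 10–34 mL/min → 12% of 750 mg = 90 mg.
wexotadine: 15–34 mL/min → 20% of 120 mg = 24 mg.
Total = 90 + 24 = 114 mg.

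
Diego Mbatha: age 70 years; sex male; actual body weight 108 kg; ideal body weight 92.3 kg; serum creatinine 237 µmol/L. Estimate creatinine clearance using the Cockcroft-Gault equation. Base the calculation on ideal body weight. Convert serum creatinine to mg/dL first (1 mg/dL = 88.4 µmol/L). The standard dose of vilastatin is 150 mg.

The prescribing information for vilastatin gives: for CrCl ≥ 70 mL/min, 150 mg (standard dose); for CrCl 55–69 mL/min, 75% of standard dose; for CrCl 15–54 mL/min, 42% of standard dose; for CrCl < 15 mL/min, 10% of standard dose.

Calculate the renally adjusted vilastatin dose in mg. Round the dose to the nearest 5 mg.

65 mg

SCr = 237 / 88.4 = 2.681 mg/dL
CrCl = (140 − 70) × 92.3 / (72 × 2.681) = 6461.0 / 193.03 ≈ 33.5 mL/min
CrCl ≈ 33 mL/min → bracket 15–54 mL/min.
42% of 150 mg = 63 mg → 65 mg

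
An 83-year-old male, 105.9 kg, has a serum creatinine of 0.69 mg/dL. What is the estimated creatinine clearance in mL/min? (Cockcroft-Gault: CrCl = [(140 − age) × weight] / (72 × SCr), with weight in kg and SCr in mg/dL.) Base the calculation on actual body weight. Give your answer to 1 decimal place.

121.5 mL/min

CrCl = (140 − 83) × 105.9 / (72 × 0.69) = 6036.3 / 49.68 ≈ 121.5 mL/min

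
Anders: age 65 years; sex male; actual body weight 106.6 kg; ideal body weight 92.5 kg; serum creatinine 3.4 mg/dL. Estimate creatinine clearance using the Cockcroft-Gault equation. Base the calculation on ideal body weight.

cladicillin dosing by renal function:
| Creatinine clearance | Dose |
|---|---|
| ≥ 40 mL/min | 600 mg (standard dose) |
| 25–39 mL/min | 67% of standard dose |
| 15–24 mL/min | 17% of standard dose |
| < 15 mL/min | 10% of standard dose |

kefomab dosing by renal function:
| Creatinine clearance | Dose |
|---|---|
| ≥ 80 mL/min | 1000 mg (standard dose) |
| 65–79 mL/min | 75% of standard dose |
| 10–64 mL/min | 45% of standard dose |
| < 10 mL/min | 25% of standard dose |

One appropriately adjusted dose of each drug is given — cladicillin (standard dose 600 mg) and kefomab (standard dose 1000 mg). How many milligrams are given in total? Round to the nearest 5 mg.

850 mg

CrCl = (140 − 65) × 92.5 / (72 × 3.4) = 6937.5 / 244.80 ≈ 28.3 mL/min
CrCl ≈ 28 mL/min.
cladicillin: 25–39 mL/min → 67% of 600 mg = 402 mg.
kefomab: 10–64 mL/min → 45% of 1000 mg = 450 mg.
Total = 402 + 450 = 852 mg.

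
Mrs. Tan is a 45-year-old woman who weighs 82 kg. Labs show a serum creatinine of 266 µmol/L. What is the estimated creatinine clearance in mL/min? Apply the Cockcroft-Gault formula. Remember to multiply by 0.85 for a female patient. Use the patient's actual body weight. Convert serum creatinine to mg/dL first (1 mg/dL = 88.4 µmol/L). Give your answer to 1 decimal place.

SCr = 266 / 88.4 = 3.009 mg/dL
CrCl = (140 − 45) × 82 / (72 × 3.009) × 0.85 = 7790.0 / 216.65 × 0.85 ≈ 30.6 mL/min

30.6 mL/min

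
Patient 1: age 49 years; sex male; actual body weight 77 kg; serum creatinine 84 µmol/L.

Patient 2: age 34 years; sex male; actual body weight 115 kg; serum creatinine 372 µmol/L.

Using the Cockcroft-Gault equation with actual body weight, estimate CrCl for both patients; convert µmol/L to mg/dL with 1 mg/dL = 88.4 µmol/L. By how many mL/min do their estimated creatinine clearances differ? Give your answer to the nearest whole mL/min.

62 mL/min

Patient 1: SCr = 84 / 88.4 = 0.95 mg/dL
Patient 1: CrCl = (140 − 49) × 77 / (72 × 0.95) = 7007.0 / 68.40 ≈ 102.4 mL/min
Patient 2: SCr = 372 / 88.4 = 4.208 mg/dL
Patient 2: CrCl = (140 − 34) × 115 / (72 × 4.208) = 12190.0 / 302.98 ≈ 40.2 mL/min
|102.4 − 40.2| = 62.2 mL/min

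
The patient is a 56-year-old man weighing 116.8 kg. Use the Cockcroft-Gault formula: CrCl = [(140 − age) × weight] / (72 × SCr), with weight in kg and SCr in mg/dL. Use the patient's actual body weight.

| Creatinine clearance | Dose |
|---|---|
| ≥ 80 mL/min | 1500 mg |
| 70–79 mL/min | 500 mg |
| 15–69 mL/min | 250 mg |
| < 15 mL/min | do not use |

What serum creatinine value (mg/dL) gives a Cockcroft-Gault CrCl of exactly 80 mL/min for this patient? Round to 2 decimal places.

Standard dose requires CrCl ≥ 80 mL/min.
Set (140 − 56) × 116.8 / (72 × SCr) = 80
SCr = (140 − 56) × 116.8 / (72 × 80) = 1.703 mg/dL

1.70 mg/dL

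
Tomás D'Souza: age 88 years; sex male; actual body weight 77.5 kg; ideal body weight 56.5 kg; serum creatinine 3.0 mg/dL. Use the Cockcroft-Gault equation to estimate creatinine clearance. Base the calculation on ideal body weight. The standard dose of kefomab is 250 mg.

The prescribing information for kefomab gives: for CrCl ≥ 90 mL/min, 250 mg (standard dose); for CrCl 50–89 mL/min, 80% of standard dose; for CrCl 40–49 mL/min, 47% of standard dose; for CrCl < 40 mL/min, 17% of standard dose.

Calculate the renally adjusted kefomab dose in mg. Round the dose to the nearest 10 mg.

CrCl = (140 − 88) × 56.5 / (72 × 3) = 2938.0 / 216.00 ≈ 13.6 mL/min
CrCl ≈ 14 mL/min → bracket < 40 mL/min.
17% of 250 mg = 42.5 mg → 40 mg

40 mg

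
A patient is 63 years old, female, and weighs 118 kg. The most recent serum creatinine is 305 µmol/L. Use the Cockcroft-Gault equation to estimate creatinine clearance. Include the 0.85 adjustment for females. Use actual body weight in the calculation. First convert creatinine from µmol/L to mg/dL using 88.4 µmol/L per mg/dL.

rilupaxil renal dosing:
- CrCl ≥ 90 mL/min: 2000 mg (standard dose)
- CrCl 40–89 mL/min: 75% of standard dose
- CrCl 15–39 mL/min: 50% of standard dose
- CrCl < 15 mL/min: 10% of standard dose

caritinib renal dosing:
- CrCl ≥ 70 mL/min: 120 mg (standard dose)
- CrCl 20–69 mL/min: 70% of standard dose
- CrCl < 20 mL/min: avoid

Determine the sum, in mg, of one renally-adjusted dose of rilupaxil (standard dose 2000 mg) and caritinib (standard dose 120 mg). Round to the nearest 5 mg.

1085 mg

SCr = 305 / 88.4 = 3.45 mg/dL
CrCl = (140 − 63) × 118 / (72 × 3.45) × 0.85 = 9086.0 / 248.40 × 0.85 ≈ 31.1 mL/min
CrCl ≈ 31 mL/min.
rilupaxil: 15–39 mL/min → 50% of 2000 mg = 1000 mg.
caritinib: 20–69 mL/min → 70% of 120 mg = 84 mg.
Total = 1000 + 84 = 1084 mg.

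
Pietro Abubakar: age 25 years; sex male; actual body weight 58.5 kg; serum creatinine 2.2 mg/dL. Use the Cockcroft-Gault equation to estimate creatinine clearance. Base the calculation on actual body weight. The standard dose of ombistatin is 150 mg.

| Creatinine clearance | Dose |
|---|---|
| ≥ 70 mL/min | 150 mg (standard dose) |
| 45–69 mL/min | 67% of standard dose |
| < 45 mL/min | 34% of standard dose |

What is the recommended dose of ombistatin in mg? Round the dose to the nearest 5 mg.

CrCl = (140 − 25) × 58.5 / (72 × 2.2) = 6727.5 / 158.40 ≈ 42.5 mL/min
CrCl ≈ 42 mL/min → bracket < 45 mL/min.
34% of 150 mg = 51 mg → 50 mg

50 mg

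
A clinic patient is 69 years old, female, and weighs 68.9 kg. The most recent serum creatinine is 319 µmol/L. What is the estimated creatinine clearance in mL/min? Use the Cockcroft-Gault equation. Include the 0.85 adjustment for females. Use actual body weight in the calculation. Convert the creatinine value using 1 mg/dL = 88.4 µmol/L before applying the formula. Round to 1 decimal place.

16.0 mL/min

SCr = 319 / 88.4 = 3.609 mg/dL
CrCl = (140 − 69) × 68.9 / (72 × 3.609) × 0.85 = 4891.9 / 259.85 × 0.85 ≈ 16.0 mL/min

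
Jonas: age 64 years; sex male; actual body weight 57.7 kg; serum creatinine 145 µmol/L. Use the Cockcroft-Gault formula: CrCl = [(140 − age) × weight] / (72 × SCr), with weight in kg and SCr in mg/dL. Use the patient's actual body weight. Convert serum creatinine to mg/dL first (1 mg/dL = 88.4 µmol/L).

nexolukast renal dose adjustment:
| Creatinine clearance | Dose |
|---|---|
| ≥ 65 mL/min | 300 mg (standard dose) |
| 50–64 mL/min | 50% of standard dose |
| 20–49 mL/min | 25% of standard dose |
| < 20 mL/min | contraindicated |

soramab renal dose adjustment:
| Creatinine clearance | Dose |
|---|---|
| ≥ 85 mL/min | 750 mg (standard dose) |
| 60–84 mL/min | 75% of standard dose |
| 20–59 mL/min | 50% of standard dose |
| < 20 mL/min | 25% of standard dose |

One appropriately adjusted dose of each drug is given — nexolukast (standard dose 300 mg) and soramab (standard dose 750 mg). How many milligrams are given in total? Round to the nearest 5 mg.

SCr = 145 / 88.4 = 1.64 mg/dL
CrCl = (140 − 64) × 57.7 / (72 × 1.64) = 4385.2 / 118.08 ≈ 37.1 mL/min
CrCl ≈ 37 mL/min.
nexolukast: 20–49 mL/min → 25% of 300 mg = 75 mg.
soramab: 20–59 mL/min → 50% of 750 mg = 375 mg.
Total = 75 + 375 = 450 mg.

450 mg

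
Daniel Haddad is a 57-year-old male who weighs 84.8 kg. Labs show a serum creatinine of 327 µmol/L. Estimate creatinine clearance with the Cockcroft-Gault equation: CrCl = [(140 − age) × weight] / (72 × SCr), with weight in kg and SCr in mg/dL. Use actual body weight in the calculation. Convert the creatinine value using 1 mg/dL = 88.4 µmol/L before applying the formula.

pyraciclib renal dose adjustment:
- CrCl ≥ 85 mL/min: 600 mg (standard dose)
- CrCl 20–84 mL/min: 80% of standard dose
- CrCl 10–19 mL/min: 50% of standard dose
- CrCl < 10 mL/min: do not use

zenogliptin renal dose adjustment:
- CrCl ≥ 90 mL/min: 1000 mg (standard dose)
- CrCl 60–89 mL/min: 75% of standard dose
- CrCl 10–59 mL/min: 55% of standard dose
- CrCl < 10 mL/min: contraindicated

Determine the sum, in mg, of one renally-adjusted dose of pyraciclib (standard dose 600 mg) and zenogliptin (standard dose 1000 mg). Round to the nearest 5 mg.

1030 mg

SCr = 327 / 88.4 = 3.699 mg/dL
CrCl = (140 − 57) × 84.8 / (72 × 3.699) = 7038.4 / 266.33 ≈ 26.4 mL/min
CrCl ≈ 26 mL/min.
pyraciclib: 20–84 mL/min → 80% of 600 mg = 480 mg.
zenogliptin: 10–59 mL/min → 55% of 1000 mg = 550 mg.
Total = 480 + 550 = 1030 mg.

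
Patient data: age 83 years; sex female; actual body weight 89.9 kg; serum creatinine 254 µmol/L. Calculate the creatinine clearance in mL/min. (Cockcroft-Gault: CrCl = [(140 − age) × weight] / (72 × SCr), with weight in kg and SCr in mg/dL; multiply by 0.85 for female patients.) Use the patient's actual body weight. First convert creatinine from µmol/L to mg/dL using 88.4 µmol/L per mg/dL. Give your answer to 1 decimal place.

21.1 mL/min

SCr = 254 / 88.4 = 2.873 mg/dL
CrCl = (140 − 83) × 89.9 / (72 × 2.873) × 0.85 = 5124.3 / 206.86 × 0.85 ≈ 21.1 mL/min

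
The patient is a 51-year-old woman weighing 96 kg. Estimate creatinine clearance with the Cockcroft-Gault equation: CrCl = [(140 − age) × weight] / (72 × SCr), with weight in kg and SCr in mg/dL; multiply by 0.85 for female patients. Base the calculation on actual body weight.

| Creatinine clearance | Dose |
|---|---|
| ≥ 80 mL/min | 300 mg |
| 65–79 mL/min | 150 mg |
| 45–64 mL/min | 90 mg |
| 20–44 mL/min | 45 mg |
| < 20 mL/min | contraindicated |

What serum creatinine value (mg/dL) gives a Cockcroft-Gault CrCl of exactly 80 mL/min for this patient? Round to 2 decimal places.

Standard dose requires CrCl ≥ 80 mL/min.
Set (140 − 51) × 96 × 0.85 / (72 × SCr) = 80
SCr = (140 − 51) × 96 × 0.85 / (72 × 80) = 1.261 mg/dL

1.26 mg/dL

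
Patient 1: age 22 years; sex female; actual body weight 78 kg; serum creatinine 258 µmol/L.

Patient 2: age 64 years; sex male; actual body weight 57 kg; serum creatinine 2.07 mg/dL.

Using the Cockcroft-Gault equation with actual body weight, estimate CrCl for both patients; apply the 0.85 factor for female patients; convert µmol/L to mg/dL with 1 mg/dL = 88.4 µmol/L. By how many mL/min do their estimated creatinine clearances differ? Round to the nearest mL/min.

Patient 1: SCr = 258 / 88.4 = 2.919 mg/dL
Patient 1: CrCl = (140 − 22) × 78 / (72 × 2.919) × 0.85 = 9204.0 / 210.17 × 0.85 ≈ 37.2 mL/min
Patient 2: CrCl = (140 − 64) × 57 / (72 × 2.07) = 4332.0 / 149.04 ≈ 29.1 mL/min
|37.2 − 29.1| = 8.1 mL/min

8 mL/min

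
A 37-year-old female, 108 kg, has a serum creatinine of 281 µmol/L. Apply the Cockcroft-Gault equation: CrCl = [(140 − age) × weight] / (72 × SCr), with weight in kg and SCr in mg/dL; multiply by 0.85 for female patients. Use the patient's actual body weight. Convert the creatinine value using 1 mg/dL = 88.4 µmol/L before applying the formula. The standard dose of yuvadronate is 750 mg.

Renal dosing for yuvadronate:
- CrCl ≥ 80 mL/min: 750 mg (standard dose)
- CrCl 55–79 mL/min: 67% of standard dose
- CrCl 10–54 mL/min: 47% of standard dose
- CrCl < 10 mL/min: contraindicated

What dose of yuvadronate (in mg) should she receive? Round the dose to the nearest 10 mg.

SCr = 281 / 88.4 = 3.179 mg/dL
CrCl = (140 − 37) × 108 / (72 × 3.179) × 0.85 = 11124.0 / 228.89 × 0.85 ≈ 41.3 mL/min
CrCl ≈ 41 mL/min → bracket 10–54 mL/min.
47% of 750 mg = 352.5 mg → 350 mg

350 mg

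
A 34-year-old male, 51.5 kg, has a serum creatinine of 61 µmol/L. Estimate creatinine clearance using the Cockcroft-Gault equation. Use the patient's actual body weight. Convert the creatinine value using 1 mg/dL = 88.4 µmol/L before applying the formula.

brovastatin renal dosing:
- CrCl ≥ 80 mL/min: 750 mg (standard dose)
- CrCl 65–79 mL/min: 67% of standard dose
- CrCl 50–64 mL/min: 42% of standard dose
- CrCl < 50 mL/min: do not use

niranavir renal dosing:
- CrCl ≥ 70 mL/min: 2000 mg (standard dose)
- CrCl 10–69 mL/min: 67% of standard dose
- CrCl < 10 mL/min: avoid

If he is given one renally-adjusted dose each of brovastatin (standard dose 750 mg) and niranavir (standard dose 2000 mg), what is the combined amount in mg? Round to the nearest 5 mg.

2750 mg

SCr = 61 / 88.4 = 0.69 mg/dL
CrCl = (140 − 34) × 51.5 / (72 × 0.69) = 5459.0 / 49.68 ≈ 109.9 mL/min
CrCl ≈ 110 mL/min.
brovastatin: ≥ 80 mL/min → 100% of 750 mg = 750 mg.
niranavir: ≥ 70 mL/min → 100% of 2000 mg = 2000 mg.
Total = 750 + 2000 = 2750 mg.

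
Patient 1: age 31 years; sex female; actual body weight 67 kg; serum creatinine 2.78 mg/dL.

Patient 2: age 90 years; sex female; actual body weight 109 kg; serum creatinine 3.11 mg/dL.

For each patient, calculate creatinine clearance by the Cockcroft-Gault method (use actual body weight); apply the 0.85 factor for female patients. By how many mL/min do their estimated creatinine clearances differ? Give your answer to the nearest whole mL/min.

10 mL/min

Patient 1: CrCl = (140 − 31) × 67 / (72 × 2.78) × 0.85 = 7303.0 / 200.16 × 0.85 ≈ 31.0 mL/min
Patient 2: CrCl = (140 − 90) × 109 / (72 × 3.11) × 0.85 = 5450.0 / 223.92 × 0.85 ≈ 20.7 mL/min
|31.0 − 20.7| = 10.3 mL/min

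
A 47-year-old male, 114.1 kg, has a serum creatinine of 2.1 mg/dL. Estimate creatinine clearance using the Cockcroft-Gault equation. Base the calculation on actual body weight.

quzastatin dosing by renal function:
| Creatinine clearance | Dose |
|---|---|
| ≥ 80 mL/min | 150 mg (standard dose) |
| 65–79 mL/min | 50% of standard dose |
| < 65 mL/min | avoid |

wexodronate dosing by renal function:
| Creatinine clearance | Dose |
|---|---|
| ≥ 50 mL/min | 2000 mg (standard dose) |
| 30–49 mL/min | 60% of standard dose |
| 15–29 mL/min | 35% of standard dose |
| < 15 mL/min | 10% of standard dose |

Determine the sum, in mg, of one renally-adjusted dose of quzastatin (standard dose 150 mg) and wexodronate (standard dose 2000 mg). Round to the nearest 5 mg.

2075 mg

CrCl = (140 − 47) × 114.1 / (72 × 2.1) = 10611.3 / 151.20 ≈ 70.2 mL/min
CrCl ≈ 70 mL/min.
quzastatin: 65–79 mL/min → 50% of 150 mg = 75 mg.
wexodronate: ≥ 50 mL/min → 100% of 2000 mg = 2000 mg.
Total = 75 + 2000 = 2075 mg.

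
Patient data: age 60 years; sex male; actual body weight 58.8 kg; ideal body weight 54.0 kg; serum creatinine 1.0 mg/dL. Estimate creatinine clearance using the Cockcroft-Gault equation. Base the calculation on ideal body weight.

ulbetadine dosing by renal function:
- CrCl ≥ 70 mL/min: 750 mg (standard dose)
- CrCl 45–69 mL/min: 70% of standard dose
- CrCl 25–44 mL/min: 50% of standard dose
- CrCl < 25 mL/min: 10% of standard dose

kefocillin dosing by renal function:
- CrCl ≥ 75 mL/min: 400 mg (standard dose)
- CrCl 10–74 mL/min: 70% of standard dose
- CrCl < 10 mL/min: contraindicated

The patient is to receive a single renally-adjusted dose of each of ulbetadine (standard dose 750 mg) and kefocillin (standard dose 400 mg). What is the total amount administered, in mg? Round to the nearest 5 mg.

805 mg

CrCl = (140 − 60) × 54 / (72 × 1) = 4320.0 / 72.00 ≈ 60.0 mL/min
CrCl ≈ 60 mL/min.
ulbetadine: 45–69 mL/min → 70% of 750 mg = 525 mg.
kefocillin: 10–74 mL/min → 70% of 400 mg = 280 mg.
Total = 525 + 280 = 805 mg.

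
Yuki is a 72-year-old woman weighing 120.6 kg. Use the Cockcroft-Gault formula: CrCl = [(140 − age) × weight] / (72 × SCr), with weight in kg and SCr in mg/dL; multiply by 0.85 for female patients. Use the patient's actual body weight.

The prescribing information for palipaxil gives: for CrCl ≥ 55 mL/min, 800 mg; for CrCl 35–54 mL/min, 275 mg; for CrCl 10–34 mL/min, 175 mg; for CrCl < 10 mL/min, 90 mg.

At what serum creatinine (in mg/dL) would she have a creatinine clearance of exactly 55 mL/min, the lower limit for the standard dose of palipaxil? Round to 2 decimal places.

1.76 mg/dL

Standard dose requires CrCl ≥ 55 mL/min.
Set (140 − 72) × 120.6 × 0.85 / (72 × SCr) = 55
SCr = (140 − 72) × 120.6 × 0.85 / (72 × 55) = 1.760 mg/dL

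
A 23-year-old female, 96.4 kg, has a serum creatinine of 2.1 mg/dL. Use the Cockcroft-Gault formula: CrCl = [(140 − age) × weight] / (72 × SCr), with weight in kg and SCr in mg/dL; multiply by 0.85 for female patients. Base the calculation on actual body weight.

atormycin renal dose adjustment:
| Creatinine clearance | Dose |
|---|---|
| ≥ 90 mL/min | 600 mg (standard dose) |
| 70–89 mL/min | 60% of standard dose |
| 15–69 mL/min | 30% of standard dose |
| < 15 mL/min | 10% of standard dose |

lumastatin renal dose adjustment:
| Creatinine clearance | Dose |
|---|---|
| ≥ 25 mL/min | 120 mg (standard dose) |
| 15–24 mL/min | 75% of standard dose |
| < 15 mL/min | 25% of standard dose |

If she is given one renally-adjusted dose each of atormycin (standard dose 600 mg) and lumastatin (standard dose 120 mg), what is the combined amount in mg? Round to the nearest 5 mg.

300 mg

CrCl = (140 − 23) × 96.4 / (72 × 2.1) × 0.85 = 11278.8 / 151.20 × 0.85 ≈ 63.4 mL/min
CrCl ≈ 63 mL/min.
atormycin: 15–69 mL/min → 30% of 600 mg = 180 mg.
lumastatin: ≥ 25 mL/min → 100% of 120 mg = 120 mg.
Total = 180 + 120 = 300 mg.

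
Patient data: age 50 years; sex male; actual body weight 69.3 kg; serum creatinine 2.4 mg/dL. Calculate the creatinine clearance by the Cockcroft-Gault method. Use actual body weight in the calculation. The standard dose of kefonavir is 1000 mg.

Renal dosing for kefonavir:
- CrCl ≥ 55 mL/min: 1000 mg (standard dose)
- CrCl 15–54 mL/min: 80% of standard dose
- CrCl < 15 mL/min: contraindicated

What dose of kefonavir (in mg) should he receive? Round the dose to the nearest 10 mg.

800 mg

CrCl = (140 − 50) × 69.3 / (72 × 2.4) = 6237.0 / 172.80 ≈ 36.1 mL/min
CrCl ≈ 36 mL/min → bracket 15–54 mL/min.
80% of 1000 mg = 800 mg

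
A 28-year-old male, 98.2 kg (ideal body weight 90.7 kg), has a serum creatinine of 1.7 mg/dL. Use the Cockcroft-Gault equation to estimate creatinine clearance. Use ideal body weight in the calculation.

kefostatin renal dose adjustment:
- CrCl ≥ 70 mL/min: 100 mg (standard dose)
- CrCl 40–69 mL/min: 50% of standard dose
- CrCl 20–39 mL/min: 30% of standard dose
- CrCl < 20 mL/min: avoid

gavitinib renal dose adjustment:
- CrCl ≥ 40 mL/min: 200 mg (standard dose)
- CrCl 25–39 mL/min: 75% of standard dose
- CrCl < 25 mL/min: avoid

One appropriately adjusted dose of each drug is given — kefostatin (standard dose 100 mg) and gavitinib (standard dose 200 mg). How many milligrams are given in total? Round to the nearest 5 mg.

300 mg

CrCl = (140 − 28) × 90.7 / (72 × 1.7) = 10158.4 / 122.40 ≈ 83.0 mL/min
CrCl ≈ 83 mL/min.
kefostatin: ≥ 70 mL/min → 100% of 100 mg = 100 mg.
gavitinib: ≥ 40 mL/min → 100% of 200 mg = 200 mg.
Total = 100 + 200 = 300 mg.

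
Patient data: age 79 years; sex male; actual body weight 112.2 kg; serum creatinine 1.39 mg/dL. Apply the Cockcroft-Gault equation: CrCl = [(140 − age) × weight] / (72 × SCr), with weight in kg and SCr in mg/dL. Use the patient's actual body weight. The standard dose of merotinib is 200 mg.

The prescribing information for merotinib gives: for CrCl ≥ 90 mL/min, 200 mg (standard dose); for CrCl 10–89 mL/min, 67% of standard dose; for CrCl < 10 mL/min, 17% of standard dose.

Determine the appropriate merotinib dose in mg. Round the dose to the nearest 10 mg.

CrCl = (140 − 79) × 112.2 / (72 × 1.39) = 6844.2 / 100.08 ≈ 68.4 mL/min
CrCl ≈ 68 mL/min → bracket 10–89 mL/min.
67% of 200 mg = 134 mg → 130 mg

130 mg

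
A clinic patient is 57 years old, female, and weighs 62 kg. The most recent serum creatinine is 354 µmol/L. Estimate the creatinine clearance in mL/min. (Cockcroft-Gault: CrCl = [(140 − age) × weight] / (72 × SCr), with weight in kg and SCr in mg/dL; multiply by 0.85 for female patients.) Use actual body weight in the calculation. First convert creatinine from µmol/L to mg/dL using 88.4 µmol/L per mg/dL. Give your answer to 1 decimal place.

SCr = 354 / 88.4 = 4.005 mg/dL
CrCl = (140 − 57) × 62 / (72 × 4.005) × 0.85 = 5146.0 / 288.36 × 0.85 ≈ 15.2 mL/min

15.2 mL/min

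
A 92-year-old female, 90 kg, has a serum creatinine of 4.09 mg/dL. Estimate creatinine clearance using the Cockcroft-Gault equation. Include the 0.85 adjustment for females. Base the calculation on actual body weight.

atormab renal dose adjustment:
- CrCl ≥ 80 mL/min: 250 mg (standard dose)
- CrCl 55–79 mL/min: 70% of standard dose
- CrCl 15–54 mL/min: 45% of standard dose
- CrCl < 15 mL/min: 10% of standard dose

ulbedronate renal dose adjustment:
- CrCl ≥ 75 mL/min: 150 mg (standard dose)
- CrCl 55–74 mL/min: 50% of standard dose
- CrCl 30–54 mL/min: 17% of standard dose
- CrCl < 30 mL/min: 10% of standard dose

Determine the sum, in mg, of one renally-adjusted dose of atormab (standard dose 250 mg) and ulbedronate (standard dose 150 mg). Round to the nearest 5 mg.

40 mg

CrCl = (140 − 92) × 90 / (72 × 4.09) × 0.85 = 4320.0 / 294.48 × 0.85 ≈ 12.5 mL/min
CrCl ≈ 12 mL/min.
atormab: < 15 mL/min → 10% of 250 mg = 25 mg.
ulbedronate: < 30 mL/min → 10% of 150 mg = 15 mg.
Total = 25 + 15 = 40 mg.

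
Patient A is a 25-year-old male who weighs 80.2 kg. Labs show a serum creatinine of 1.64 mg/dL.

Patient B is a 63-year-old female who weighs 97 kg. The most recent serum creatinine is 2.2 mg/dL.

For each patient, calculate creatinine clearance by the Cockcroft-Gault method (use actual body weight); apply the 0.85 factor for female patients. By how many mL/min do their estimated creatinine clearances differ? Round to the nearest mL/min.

38 mL/min

Patient A: CrCl = (140 − 25) × 80.2 / (72 × 1.64) = 9223.0 / 118.08 ≈ 78.1 mL/min
Patient B: CrCl = (140 − 63) × 97 / (72 × 2.2) × 0.85 = 7469.0 / 158.40 × 0.85 ≈ 40.1 mL/min
|78.1 − 40.1| = 38.0 mL/min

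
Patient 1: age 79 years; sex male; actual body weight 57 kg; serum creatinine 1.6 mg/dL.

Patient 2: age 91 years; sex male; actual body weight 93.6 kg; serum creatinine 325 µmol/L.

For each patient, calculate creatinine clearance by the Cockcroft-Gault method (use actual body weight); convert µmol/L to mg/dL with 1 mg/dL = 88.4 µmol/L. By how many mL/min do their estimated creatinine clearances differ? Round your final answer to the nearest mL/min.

Patient 1: CrCl = (140 − 79) × 57 / (72 × 1.6) = 3477.0 / 115.20 ≈ 30.2 mL/min
Patient 2: SCr = 325 / 88.4 = 3.676 mg/dL
Patient 2: CrCl = (140 − 91) × 93.6 / (72 × 3.676) = 4586.4 / 264.67 ≈ 17.3 mL/min
|30.2 − 17.3| = 12.9 mL/min

13 mL/min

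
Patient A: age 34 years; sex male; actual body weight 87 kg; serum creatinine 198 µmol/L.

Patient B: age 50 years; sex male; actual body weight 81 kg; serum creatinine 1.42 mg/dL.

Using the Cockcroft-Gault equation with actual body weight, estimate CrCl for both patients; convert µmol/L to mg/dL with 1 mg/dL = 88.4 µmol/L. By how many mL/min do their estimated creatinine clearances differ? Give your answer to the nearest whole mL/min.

14 mL/min

Patient A: SCr = 198 / 88.4 = 2.24 mg/dL
Patient A: CrCl = (140 − 34) × 87 / (72 × 2.24) = 9222.0 / 161.28 ≈ 57.2 mL/min
Patient B: CrCl = (140 − 50) × 81 / (72 × 1.42) = 7290.0 / 102.24 ≈ 71.3 mL/min
|57.2 − 71.3| = 14.1 mL/min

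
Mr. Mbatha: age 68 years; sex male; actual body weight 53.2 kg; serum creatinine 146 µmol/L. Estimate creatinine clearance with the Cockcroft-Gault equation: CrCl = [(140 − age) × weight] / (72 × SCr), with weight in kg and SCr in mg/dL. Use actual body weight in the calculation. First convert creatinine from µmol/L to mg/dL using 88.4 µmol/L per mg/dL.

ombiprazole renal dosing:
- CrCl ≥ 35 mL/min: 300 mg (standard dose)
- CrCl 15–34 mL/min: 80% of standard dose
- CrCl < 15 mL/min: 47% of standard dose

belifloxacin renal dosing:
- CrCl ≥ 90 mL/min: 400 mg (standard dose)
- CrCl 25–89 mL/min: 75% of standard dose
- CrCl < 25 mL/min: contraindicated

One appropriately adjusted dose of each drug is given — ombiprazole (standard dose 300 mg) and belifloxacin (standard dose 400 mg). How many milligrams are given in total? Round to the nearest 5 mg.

540 mg

SCr = 146 / 88.4 = 1.652 mg/dL
CrCl = (140 − 68) × 53.2 / (72 × 1.652) = 3830.4 / 118.94 ≈ 32.2 mL/min
CrCl ≈ 32 mL/min.
ombiprazole: 15–34 mL/min → 80% of 300 mg = 240 mg.
belifloxacin: 25–89 mL/min → 75% of 400 mg = 300 mg.
Total = 240 + 300 = 540 mg.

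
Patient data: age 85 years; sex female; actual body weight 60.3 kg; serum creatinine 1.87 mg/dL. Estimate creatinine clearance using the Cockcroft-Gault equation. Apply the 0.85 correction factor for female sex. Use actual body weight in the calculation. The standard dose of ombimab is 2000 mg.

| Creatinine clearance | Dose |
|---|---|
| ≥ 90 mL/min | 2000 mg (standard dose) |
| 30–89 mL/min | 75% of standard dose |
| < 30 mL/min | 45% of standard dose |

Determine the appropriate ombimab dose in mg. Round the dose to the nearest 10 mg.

900 mg

CrCl = (140 − 85) × 60.3 / (72 × 1.87) × 0.85 = 3316.5 / 134.64 × 0.85 ≈ 20.9 mL/min
CrCl ≈ 21 mL/min → bracket < 30 mL/min.
45% of 2000 mg = 900 mg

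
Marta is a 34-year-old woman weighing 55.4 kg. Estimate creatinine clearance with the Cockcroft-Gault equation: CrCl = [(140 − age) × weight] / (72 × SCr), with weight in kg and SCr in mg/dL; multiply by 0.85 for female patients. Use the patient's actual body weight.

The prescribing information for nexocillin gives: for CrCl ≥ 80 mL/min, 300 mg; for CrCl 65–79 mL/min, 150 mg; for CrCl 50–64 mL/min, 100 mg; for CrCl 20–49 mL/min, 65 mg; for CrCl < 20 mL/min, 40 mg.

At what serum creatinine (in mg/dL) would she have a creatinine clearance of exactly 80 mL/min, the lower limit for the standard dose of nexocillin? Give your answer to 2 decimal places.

Standard dose requires CrCl ≥ 80 mL/min.
Set (140 − 34) × 55.4 × 0.85 / (72 × SCr) = 80
SCr = (140 − 34) × 55.4 × 0.85 / (72 × 80) = 0.867 mg/dL

0.87 mg/dL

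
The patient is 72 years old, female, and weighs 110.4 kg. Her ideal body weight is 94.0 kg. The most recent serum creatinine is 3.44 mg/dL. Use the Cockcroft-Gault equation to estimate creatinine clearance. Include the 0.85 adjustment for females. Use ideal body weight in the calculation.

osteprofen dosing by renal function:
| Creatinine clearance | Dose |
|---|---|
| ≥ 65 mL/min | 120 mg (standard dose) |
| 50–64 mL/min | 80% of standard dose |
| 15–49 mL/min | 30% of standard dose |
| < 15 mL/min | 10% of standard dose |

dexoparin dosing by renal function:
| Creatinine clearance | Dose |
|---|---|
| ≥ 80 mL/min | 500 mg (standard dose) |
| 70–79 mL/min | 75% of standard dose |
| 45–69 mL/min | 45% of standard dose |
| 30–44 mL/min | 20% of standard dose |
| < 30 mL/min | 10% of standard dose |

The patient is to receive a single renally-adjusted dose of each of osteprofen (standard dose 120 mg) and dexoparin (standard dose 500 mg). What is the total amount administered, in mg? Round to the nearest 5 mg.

CrCl = (140 − 72) × 94 / (72 × 3.44) × 0.85 = 6392.0 / 247.68 × 0.85 ≈ 21.9 mL/min
CrCl ≈ 22 mL/min.
osteprofen: 15–49 mL/min → 30% of 120 mg = 36 mg.
dexoparin: < 30 mL/min → 10% of 500 mg = 50 mg.
Total = 36 + 50 = 86 mg.

85 mg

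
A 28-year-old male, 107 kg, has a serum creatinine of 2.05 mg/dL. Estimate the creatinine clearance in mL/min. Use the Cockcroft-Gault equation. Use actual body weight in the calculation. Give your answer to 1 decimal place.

CrCl = (140 − 28) × 107 / (72 × 2.05) = 11984.0 / 147.60 ≈ 81.2 mL/min

81.2 mL/min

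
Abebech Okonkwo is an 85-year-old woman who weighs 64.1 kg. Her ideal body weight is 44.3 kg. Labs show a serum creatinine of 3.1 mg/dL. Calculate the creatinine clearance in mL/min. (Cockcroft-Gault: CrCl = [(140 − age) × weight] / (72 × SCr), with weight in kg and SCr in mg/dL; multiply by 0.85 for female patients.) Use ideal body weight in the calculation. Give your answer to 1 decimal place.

9.3 mL/min

CrCl = (140 − 85) × 44.3 / (72 × 3.1) × 0.85 = 2436.5 / 223.20 × 0.85 ≈ 9.3 mL/min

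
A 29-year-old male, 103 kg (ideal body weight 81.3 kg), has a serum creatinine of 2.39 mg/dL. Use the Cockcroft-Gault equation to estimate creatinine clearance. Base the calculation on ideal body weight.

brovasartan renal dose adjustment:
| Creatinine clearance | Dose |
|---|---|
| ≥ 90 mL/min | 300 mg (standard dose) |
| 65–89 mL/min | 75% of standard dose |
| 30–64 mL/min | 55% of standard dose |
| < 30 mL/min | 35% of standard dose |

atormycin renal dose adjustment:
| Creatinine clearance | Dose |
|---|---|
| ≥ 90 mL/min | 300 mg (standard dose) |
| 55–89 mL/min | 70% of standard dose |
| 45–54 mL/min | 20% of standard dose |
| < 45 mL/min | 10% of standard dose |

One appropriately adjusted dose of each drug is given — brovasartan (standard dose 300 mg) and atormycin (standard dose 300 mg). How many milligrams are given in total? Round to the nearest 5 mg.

CrCl = (140 − 29) × 81.3 / (72 × 2.39) = 9024.3 / 172.08 ≈ 52.4 mL/min
CrCl ≈ 52 mL/min.
brovasartan: 30–64 mL/min → 55% of 300 mg = 165 mg.
atormycin: 45–54 mL/min → 20% of 300 mg = 60 mg.
Total = 165 + 60 = 225 mg.

225 mg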